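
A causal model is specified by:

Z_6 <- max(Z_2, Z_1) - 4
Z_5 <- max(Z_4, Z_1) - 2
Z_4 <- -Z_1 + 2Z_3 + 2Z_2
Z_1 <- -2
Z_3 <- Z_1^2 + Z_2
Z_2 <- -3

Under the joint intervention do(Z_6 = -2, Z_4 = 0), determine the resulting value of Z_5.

-2

Setting Z_6 = -2, Z_4 = 0 by intervention discards those variables' equations.
Z_5 = max(Z_4, Z_1) - 2  [with Z_4=0, Z_1=-2]  = -2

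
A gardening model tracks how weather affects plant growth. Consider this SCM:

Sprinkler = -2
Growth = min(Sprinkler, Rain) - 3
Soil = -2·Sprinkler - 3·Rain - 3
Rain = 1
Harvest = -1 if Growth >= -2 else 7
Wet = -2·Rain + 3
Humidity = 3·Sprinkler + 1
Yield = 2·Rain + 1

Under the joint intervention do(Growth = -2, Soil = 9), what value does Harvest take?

-1

Under do(Growth = -2, Soil = 9), each intervened variable's structural equation is replaced by its fixed value.
Harvest = -1 if Growth >= -2 else 7  [with Growth=-2]  = -1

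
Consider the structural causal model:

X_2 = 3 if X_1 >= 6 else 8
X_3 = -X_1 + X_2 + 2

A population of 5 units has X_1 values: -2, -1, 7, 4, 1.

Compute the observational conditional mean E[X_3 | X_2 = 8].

Conditioning on X_2=8 selects the 4 unit(s) with X_1 ∈ {-2, -1, 4, 1}. Their X_3 values: 12, 11, 6, 9. Mean = 9.5.

9.5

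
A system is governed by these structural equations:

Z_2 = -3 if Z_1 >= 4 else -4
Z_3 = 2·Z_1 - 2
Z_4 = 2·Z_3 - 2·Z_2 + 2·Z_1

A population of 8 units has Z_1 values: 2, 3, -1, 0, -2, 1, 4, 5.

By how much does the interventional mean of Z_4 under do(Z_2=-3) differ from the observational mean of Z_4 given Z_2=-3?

-18

do(Z_2=-3) breaks Z_2's dependence on Z_1. With Z_2=-3 fixed, Z_4 across the units is 14, 20, -4, 2, -10, 8, 26, 32, mean 11.
Conditioning on Z_2=-3 selects the 2 unit(s) with Z_1 ∈ {4, 5}. Their Z_4 values: 26, 32. Mean = 29.
Difference = 11 − 29 = -18.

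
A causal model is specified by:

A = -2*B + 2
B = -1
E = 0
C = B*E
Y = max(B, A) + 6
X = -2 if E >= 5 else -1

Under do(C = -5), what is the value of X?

do(C=-5) replaces the equation C = B*E with the constant C = -5.
X is not downstream of the intervention, so its value is determined by the original equations.
X = -2 if E >= 5 else -1  [with E=0]  = -1

-1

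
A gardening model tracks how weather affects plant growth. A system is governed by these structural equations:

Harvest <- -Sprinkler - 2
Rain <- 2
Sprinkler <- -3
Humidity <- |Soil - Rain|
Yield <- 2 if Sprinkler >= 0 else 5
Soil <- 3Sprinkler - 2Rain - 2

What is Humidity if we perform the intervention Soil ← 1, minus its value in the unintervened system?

The intervention breaks the incoming arrows to Soil: Soil <- 3Sprinkler - 2Rain - 2 no longer applies, and Soil = 1.
Humidity = |Soil - Rain|  [with Soil=1, Rain=2]  = 1
Without intervention: Soil = 3Sprinkler - 2Rain - 2  [with Sprinkler=-3, Rain=2]  = -15; Humidity = |Soil - Rain|  [with Soil=-15, Rain=2]  = 17.
Change = 1 − 17 = -16.

-16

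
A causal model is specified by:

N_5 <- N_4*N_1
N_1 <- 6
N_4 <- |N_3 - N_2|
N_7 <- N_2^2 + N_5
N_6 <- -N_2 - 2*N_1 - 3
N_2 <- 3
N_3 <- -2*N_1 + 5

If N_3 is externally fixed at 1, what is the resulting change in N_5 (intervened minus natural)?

-48

do(N_3=1) replaces the equation N_3 <- -2*N_1 + 5 with the constant N_3 = 1.
N_4 = |N_3 - N_2|  [with N_3=1, N_2=3]  = 2
N_5 = N_4*N_1  [with N_4=2, N_1=6]  = 12
Without intervention: N_3 = -2*N_1 + 5  [with N_1=6]  = -7; N_4 = |N_3 - N_2|  [with N_3=-7, N_2=3]  = 10; N_5 = N_4*N_1  [with N_4=10, N_1=6]  = 60.
Change = 12 − 60 = -48.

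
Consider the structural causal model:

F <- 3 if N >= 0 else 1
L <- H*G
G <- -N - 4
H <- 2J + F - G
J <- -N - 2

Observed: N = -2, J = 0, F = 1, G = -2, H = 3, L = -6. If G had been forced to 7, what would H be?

Intervening sets G = 7 and removes its equation (G <- -N - 4).
J = -N - 2  [with N=-2]  = 0
F = 3 if N >= 0 else 1  [with N=-2]  = 1
H = 2J + F - G  [with J=0, F=1, G=7]  = -6

-6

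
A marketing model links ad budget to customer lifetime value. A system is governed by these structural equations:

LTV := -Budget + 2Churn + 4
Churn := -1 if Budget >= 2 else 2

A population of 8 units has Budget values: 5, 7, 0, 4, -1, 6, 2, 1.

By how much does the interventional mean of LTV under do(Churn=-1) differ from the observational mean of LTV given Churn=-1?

1.8

The intervention sets Churn=-1 in all 8 units regardless of Budget. Recomputing LTV per unit gives -3, -5, 2, -2, 3, -4, 0, 1; average -1.
Observing Churn=-1 restricts to units where Churn's equation naturally yields -1: Budget ∈ {5, 7, 4, 6, 2}. In that subpopulation LTV = -3, -5, -2, -4, 0, mean -2.8.
Difference = -1 − (-2.8) = 1.8.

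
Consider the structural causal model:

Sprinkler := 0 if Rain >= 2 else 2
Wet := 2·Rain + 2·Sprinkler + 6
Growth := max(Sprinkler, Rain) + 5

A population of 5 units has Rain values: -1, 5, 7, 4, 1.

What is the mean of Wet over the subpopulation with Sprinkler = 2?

10

Conditioning on Sprinkler=2 selects the 2 unit(s) with Rain ∈ {-1, 1}. Their Wet values: 8, 12. Mean = 10.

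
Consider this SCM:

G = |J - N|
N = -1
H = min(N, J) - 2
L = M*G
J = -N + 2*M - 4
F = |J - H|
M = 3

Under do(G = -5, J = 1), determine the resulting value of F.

4

The joint intervention fixes G = -5, J = 1, removing each variable's own equation.
H = min(N, J) - 2  [with N=-1, J=1]  = -3
F = |J - H|  [with J=1, H=-3]  = 4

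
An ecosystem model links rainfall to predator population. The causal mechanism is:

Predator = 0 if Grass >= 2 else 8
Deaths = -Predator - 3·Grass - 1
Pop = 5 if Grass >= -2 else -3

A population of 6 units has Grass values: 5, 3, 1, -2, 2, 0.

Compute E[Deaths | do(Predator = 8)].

-13.5

do(Predator=8) breaks Predator's dependence on Grass. With Predator=8 fixed, Deaths across the units is -24, -18, -12, -3, -15, -9, mean -13.5.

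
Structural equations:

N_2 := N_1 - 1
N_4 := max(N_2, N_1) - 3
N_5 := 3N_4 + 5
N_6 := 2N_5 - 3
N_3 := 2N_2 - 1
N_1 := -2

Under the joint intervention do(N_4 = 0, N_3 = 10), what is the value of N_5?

5

The joint intervention fixes N_4 = 0, N_3 = 10, removing each variable's own equation.
N_5 = 3N_4 + 5  [with N_4=0]  = 5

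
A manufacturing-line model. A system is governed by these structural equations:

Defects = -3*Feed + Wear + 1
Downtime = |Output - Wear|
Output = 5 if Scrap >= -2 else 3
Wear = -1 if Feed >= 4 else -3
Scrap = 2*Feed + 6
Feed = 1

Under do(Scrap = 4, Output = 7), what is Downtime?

The joint intervention fixes Scrap = 4, Output = 7, removing each variable's own equation.
Wear = -1 if Feed >= 4 else -3  [with Feed=1]  = -3
Downtime = |Output - Wear|  [with Output=7, Wear=-3]  = 10

10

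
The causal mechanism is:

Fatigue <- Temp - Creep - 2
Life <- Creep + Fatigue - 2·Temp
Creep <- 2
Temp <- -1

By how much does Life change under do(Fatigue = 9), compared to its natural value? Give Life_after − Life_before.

14

The intervention breaks the incoming arrows to Fatigue: Fatigue <- Temp - Creep - 2 no longer applies, and Fatigue = 9.
Life = Creep + Fatigue - 2·Temp  [with Creep=2, Fatigue=9, Temp=-1]  = 13
Without intervention: Fatigue = Temp - Creep - 2  [with Temp=-1, Creep=2]  = -5; Life = Creep + Fatigue - 2·Temp  [with Creep=2, Fatigue=-5, Temp=-1]  = -1.
Change = 13 − (-1) = 14.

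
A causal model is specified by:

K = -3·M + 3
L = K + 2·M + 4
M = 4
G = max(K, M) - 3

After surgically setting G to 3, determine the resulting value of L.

3

Under do(G=3), the mechanism G = max(K, M) - 3 is discarded; G is fixed at 3.
Since L is not a descendant of the intervened variable, it is unaffected.
K = -3·M + 3  [with M=4]  = -9
L = K + 2·M + 4  [with K=-9, M=4]  = 3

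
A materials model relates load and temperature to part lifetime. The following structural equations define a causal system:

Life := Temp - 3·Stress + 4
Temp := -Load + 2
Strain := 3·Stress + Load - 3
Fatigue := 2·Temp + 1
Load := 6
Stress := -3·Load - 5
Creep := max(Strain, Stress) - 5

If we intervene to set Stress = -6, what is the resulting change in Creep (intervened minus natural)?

do(Stress=-6) replaces the equation Stress := -3·Load - 5 with the constant Stress = -6.
Strain = 3·Stress + Load - 3  [with Stress=-6, Load=6]  = -15
Creep = max(Strain, Stress) - 5  [with Strain=-15, Stress=-6]  = -11
Without intervention: Stress = -3·Load - 5  [with Load=6]  = -23; Strain = 3·Stress + Load - 3  [with Stress=-23, Load=6]  = -66; Creep = max(Strain, Stress) - 5  [with Strain=-66, Stress=-23]  = -28.
Change = -11 − (-28) = 17.

17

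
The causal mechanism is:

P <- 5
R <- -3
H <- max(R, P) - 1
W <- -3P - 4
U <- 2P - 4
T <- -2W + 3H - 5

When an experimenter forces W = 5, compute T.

Under do(W=5), the mechanism W <- -3P - 4 is discarded; W is fixed at 5.
H = max(R, P) - 1  [with R=-3, P=5]  = 4
T = -2W + 3H - 5  [with W=5, H=4]  = -3

-3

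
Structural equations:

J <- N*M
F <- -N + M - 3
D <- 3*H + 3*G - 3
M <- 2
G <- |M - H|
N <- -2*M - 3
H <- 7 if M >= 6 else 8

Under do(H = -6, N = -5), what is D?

3

Under do(H = -6, N = -5), each intervened variable's structural equation is replaced by its fixed value.
G = |M - H|  [with M=2, H=-6]  = 8
D = 3*H + 3*G - 3  [with H=-6, G=8]  = 3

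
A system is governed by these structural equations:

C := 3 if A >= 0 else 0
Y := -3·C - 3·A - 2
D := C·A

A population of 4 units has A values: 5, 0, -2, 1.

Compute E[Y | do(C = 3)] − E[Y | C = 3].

3

Every unit gets C=3 under the intervention. Y values become -26, -11, -5, -14; E[Y|do(C=3)] = -14.
Conditioning on C=3 selects the 3 unit(s) with A ∈ {5, 0, 1}. Their Y values: -26, -11, -14. Mean = -17.
Difference = -14 − (-17) = 3.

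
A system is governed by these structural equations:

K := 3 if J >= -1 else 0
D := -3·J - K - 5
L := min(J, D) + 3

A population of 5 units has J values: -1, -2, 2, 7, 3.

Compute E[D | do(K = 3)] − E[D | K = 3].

Under do(K=3), K's equation is replaced by K=3 for every unit. Per-unit D: -5, -2, -14, -29, -17. Mean = -13.4.
E[D|K=3] averages over only the 4 units with K=3 (J = -1, 2, 7, 3): D = -5, -14, -29, -17, mean -16.25.
Difference = -13.4 − (-16.25) = 2.85.

2.85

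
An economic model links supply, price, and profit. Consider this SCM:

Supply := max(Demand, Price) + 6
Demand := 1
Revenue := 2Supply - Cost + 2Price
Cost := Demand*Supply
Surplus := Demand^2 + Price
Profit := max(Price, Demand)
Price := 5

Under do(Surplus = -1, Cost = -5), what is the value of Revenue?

37

Under do(Surplus = -1, Cost = -5), each intervened variable's structural equation is replaced by its fixed value.
Supply = max(Demand, Price) + 6  [with Demand=1, Price=5]  = 11
Revenue = 2Supply - Cost + 2Price  [with Supply=11, Cost=-5, Price=5]  = 37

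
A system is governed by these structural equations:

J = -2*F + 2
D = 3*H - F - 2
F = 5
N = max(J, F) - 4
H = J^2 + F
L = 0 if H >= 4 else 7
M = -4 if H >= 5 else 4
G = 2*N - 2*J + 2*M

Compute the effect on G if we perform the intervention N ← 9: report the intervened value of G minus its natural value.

The intervention breaks the incoming arrows to N: N = max(J, F) - 4 no longer applies, and N = 9.
J = -2*F + 2  [with F=5]  = -8
H = J^2 + F  [with J=-8, F=5]  = 69
M = -4 if H >= 5 else 4  [with H=69]  = -4
G = 2*N - 2*J + 2*M  [with N=9, J=-8, M=-4]  = 26
Without intervention: J = -2*F + 2  [with F=5]  = -8; H = J^2 + F  [with J=-8, F=5]  = 69; N = max(J, F) - 4  [with J=-8, F=5]  = 1; M = -4 if H >= 5 else 4  [with H=69]  = -4; G = 2*N - 2*J + 2*M  [with N=1, J=-8, M=-4]  = 10.
Change = 26 − 10 = 16.

16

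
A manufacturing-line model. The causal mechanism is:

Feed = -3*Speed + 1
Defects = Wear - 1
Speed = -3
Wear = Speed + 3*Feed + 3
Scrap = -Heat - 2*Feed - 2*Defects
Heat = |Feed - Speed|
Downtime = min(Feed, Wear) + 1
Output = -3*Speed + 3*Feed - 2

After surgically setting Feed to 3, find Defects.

8

do(Feed=3) replaces the equation Feed = -3*Speed + 1 with the constant Feed = 3.
Wear = Speed + 3*Feed + 3  [with Speed=-3, Feed=3]  = 9
Defects = Wear - 1  [with Wear=9]  = 8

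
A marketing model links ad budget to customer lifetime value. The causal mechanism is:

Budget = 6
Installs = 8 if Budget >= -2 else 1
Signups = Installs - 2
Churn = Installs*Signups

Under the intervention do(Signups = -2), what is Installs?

8

Under do(Signups=-2), the mechanism Signups = Installs - 2 is discarded; Signups is fixed at -2.
Since Installs is not a descendant of the intervened variable, it is unaffected.
Installs = 8 if Budget >= -2 else 1  [with Budget=6]  = 8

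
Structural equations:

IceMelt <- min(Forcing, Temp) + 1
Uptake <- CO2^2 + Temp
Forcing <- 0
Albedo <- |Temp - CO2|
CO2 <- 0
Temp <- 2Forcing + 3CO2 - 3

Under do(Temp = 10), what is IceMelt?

The intervention breaks the incoming arrows to Temp: Temp <- 2Forcing + 3CO2 - 3 no longer applies, and Temp = 10.
IceMelt = min(Forcing, Temp) + 1  [with Forcing=0, Temp=10]  = 1

1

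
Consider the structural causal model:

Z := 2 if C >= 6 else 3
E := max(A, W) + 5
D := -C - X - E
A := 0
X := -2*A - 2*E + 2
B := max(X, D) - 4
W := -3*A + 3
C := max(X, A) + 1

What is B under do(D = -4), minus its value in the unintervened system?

Intervening sets D = -4 and removes its equation (D := -C - X - E).
W = -3*A + 3  [with A=0]  = 3
E = max(A, W) + 5  [with A=0, W=3]  = 8
X = -2*A - 2*E + 2  [with A=0, E=8]  = -14
B = max(X, D) - 4  [with X=-14, D=-4]  = -8
Without intervention: W = -3*A + 3  [with A=0]  = 3; E = max(A, W) + 5  [with A=0, W=3]  = 8; X = -2*A - 2*E + 2  [with A=0, E=8]  = -14; C = max(X, A) + 1  [with X=-14, A=0]  = 1; D = -C - X - E  [with C=1, X=-14, E=8]  = 5; B = max(X, D) - 4  [with X=-14, D=5]  = 1.
Change = -8 − 1 = -9.

-9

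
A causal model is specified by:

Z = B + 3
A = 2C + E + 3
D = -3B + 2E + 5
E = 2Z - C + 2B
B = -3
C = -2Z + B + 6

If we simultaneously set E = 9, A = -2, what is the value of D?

The joint intervention fixes E = 9, A = -2, removing each variable's own equation.
D = -3B + 2E + 5  [with B=-3, E=9]  = 32

32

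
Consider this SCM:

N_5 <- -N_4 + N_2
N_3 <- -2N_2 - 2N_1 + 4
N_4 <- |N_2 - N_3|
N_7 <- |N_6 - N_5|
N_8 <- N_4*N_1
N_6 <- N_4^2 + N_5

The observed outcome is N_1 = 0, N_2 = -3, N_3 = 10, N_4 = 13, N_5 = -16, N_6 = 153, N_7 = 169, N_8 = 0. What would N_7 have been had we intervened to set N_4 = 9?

The intervention breaks the incoming arrows to N_4: N_4 <- |N_2 - N_3| no longer applies, and N_4 = 9.
N_5 = -N_4 + N_2  [with N_4=9, N_2=-3]  = -12
N_6 = N_4^2 + N_5  [with N_4=9, N_5=-12]  = 69
N_7 = |N_6 - N_5|  [with N_6=69, N_5=-12]  = 81

81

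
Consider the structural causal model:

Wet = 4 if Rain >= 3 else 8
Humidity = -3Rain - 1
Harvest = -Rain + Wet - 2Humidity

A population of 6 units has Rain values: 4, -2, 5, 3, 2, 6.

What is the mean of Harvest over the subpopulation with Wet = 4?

28.5

E[Harvest|Wet=4] averages over only the 4 units with Wet=4 (Rain = 4, 5, 3, 6): Harvest = 26, 31, 21, 36, mean 28.5.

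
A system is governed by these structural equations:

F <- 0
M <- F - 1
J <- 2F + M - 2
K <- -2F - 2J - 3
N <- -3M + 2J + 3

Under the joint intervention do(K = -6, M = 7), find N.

The joint intervention fixes K = -6, M = 7, removing each variable's own equation.
J = 2F + M - 2  [with F=0, M=7]  = 5
N = -3M + 2J + 3  [with M=7, J=5]  = -8

-8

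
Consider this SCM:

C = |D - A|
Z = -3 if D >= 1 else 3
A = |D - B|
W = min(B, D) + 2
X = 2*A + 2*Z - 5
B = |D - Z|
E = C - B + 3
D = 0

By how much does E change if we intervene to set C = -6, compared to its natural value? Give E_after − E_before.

-9

Under do(C=-6), the mechanism C = |D - A| is discarded; C is fixed at -6.
Z = -3 if D >= 1 else 3  [with D=0]  = 3
B = |D - Z|  [with D=0, Z=3]  = 3
E = C - B + 3  [with C=-6, B=3]  = -6
Without intervention: Z = -3 if D >= 1 else 3  [with D=0]  = 3; B = |D - Z|  [with D=0, Z=3]  = 3; A = |D - B|  [with D=0, B=3]  = 3; C = |D - A|  [with D=0, A=3]  = 3; E = C - B + 3  [with C=3, B=3]  = 3.
Change = -6 − 3 = -9.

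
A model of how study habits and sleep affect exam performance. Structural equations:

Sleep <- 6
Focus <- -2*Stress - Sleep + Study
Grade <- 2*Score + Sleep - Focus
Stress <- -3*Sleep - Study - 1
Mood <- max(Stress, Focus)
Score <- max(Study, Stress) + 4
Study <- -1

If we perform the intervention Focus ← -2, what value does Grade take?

The intervention breaks the incoming arrows to Focus: Focus <- -2*Stress - Sleep + Study no longer applies, and Focus = -2.
Stress = -3*Sleep - Study - 1  [with Sleep=6, Study=-1]  = -18
Score = max(Study, Stress) + 4  [with Study=-1, Stress=-18]  = 3
Grade = 2*Score + Sleep - Focus  [with Score=3, Sleep=6, Focus=-2]  = 14

14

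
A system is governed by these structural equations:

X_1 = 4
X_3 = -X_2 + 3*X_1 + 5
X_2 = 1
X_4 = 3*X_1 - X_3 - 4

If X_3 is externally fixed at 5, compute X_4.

The intervention breaks the incoming arrows to X_3: X_3 = -X_2 + 3*X_1 + 5 no longer applies, and X_3 = 5.
X_4 = 3*X_1 - X_3 - 4  [with X_1=4, X_3=5]  = 3

3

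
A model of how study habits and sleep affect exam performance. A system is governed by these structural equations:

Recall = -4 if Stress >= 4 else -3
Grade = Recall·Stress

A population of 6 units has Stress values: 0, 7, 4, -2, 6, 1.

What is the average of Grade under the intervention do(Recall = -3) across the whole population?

do(Recall=-3) breaks Recall's dependence on Stress. With Recall=-3 fixed, Grade across the units is 0, -21, -12, 6, -18, -3, mean -8.

-8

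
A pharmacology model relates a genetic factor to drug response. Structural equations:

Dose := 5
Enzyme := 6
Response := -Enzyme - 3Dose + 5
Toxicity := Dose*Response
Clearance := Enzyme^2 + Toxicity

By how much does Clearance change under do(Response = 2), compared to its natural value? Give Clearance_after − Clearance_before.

90

do(Response=2) replaces the equation Response := -Enzyme - 3Dose + 5 with the constant Response = 2.
Toxicity = Dose*Response  [with Dose=5, Response=2]  = 10
Clearance = Enzyme^2 + Toxicity  [with Enzyme=6, Toxicity=10]  = 46
Without intervention: Response = -Enzyme - 3Dose + 5  [with Enzyme=6, Dose=5]  = -16; Toxicity = Dose*Response  [with Dose=5, Response=-16]  = -80; Clearance = Enzyme^2 + Toxicity  [with Enzyme=6, Toxicity=-80]  = -44.
Change = 46 − (-44) = 90.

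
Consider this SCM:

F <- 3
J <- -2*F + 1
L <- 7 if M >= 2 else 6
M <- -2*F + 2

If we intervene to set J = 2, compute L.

The intervention breaks the incoming arrows to J: J <- -2*F + 1 no longer applies, and J = 2.
L is not downstream of the intervention, so its value is determined by the original equations.
M = -2*F + 2  [with F=3]  = -4
L = 7 if M >= 2 else 6  [with M=-4]  = 6

6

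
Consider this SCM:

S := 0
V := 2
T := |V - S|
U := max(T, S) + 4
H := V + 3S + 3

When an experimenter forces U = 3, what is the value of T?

Under do(U=3), the mechanism U := max(T, S) + 4 is discarded; U is fixed at 3.
Since T is not a descendant of the intervened variable, it is unaffected.
T = |V - S|  [with V=2, S=0]  = 2

2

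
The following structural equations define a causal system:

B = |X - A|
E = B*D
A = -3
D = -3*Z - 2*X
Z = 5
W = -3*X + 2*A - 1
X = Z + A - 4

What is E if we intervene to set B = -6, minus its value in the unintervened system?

77

Under do(B=-6), the mechanism B = |X - A| is discarded; B is fixed at -6.
X = Z + A - 4  [with Z=5, A=-3]  = -2
D = -3*Z - 2*X  [with Z=5, X=-2]  = -11
E = B*D  [with B=-6, D=-11]  = 66
Without intervention: X = Z + A - 4  [with Z=5, A=-3]  = -2; B = |X - A|  [with X=-2, A=-3]  = 1; D = -3*Z - 2*X  [with Z=5, X=-2]  = -11; E = B*D  [with B=1, D=-11]  = -11.
Change = 66 − (-11) = 77.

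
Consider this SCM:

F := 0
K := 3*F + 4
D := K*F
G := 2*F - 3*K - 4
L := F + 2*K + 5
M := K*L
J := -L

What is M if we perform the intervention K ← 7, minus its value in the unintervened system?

81

Under do(K=7), the mechanism K := 3*F + 4 is discarded; K is fixed at 7.
L = F + 2*K + 5  [with F=0, K=7]  = 19
M = K*L  [with K=7, L=19]  = 133
Without intervention: K = 3*F + 4  [with F=0]  = 4; L = F + 2*K + 5  [with F=0, K=4]  = 13; M = K*L  [with K=4, L=13]  = 52.
Change = 133 − 52 = 81.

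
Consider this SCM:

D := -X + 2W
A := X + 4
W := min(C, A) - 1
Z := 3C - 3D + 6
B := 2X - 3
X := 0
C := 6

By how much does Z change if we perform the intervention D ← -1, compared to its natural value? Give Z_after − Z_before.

Under do(D=-1), the mechanism D := -X + 2W is discarded; D is fixed at -1.
Z = 3C - 3D + 6  [with C=6, D=-1]  = 27
Without intervention: A = X + 4  [with X=0]  = 4; W = min(C, A) - 1  [with C=6, A=4]  = 3; D = -X + 2W  [with X=0, W=3]  = 6; Z = 3C - 3D + 6  [with C=6, D=6]  = 6.
Change = 27 − 6 = 21.

21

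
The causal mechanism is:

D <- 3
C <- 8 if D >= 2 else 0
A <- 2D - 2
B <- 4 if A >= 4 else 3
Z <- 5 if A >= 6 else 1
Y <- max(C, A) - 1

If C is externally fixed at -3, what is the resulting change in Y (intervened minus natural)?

-4

Under do(C=-3), the mechanism C <- 8 if D >= 2 else 0 is discarded; C is fixed at -3.
A = 2D - 2  [with D=3]  = 4
Y = max(C, A) - 1  [with C=-3, A=4]  = 3
Without intervention: C = 8 if D >= 2 else 0  [with D=3]  = 8; A = 2D - 2  [with D=3]  = 4; Y = max(C, A) - 1  [with C=8, A=4]  = 7.
Change = 3 − 7 = -4.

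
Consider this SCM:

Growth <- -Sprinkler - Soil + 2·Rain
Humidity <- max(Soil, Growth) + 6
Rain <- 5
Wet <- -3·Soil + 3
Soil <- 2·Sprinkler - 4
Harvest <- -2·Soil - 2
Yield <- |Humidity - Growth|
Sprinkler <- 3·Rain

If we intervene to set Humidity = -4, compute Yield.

27

Intervening sets Humidity = -4 and removes its equation (Humidity <- max(Soil, Growth) + 6).
Sprinkler = 3·Rain  [with Rain=5]  = 15
Soil = 2·Sprinkler - 4  [with Sprinkler=15]  = 26
Growth = -Sprinkler - Soil + 2·Rain  [with Sprinkler=15, Soil=26, Rain=5]  = -31
Yield = |Humidity - Growth|  [with Humidity=-4, Growth=-31]  = 27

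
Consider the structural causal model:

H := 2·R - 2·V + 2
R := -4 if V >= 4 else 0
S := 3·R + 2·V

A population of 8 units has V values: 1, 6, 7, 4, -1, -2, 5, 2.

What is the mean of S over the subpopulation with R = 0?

Observing R=0 restricts to units where R's equation naturally yields 0: V ∈ {1, -1, -2, 2}. In that subpopulation S = 2, -2, -4, 4, mean 0.

0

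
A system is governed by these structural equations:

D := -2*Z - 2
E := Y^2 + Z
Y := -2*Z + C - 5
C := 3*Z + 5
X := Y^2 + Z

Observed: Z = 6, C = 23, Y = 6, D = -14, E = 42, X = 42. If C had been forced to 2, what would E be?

do(C=2) replaces the equation C := 3*Z + 5 with the constant C = 2.
Y = -2*Z + C - 5  [with Z=6, C=2]  = -15
E = Y^2 + Z  [with Y=-15, Z=6]  = 231

231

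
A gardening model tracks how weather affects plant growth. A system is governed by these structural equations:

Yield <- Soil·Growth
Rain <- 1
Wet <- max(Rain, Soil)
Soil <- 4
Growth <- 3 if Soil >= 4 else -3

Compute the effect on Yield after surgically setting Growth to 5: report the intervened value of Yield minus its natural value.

Intervening sets Growth = 5 and removes its equation (Growth <- 3 if Soil >= 4 else -3).
Yield = Soil·Growth  [with Soil=4, Growth=5]  = 20
Without intervention: Growth = 3 if Soil >= 4 else -3  [with Soil=4]  = 3; Yield = Soil·Growth  [with Soil=4, Growth=3]  = 12.
Change = 20 − 12 = 8.

8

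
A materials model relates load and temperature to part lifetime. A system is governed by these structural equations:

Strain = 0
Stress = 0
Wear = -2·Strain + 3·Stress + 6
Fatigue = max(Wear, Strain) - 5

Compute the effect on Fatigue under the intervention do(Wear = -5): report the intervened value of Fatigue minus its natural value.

-6

The intervention breaks the incoming arrows to Wear: Wear = -2·Strain + 3·Stress + 6 no longer applies, and Wear = -5.
Fatigue = max(Wear, Strain) - 5  [with Wear=-5, Strain=0]  = -5
Without intervention: Wear = -2·Strain + 3·Stress + 6  [with Strain=0, Stress=0]  = 6; Fatigue = max(Wear, Strain) - 5  [with Wear=6, Strain=0]  = 1.
Change = -5 − 1 = -6.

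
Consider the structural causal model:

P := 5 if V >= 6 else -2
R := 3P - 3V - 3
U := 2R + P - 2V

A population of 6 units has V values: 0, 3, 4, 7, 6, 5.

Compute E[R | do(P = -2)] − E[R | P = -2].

-3.5

Under do(P=-2), P's equation is replaced by P=-2 for every unit. Per-unit R: -9, -18, -21, -30, -27, -24. Mean = -21.5.
Observing P=-2 restricts to units where P's equation naturally yields -2: V ∈ {0, 3, 4, 5}. In that subpopulation R = -9, -18, -21, -24, mean -18.
Difference = -21.5 − (-18) = -3.5.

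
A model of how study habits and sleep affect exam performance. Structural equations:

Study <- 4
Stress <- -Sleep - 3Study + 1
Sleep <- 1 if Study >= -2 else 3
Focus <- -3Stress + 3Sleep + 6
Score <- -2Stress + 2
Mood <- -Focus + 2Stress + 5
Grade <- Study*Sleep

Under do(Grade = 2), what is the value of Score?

26

The intervention breaks the incoming arrows to Grade: Grade <- Study*Sleep no longer applies, and Grade = 2.
Score is not downstream of the intervention, so its value is determined by the original equations.
Sleep = 1 if Study >= -2 else 3  [with Study=4]  = 1
Stress = -Sleep - 3Study + 1  [with Sleep=1, Study=4]  = -12
Score = -2Stress + 2  [with Stress=-12]  = 26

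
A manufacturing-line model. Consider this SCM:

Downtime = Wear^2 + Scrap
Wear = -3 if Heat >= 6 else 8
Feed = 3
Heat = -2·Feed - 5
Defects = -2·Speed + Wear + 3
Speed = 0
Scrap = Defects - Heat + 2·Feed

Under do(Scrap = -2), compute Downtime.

62

Intervening sets Scrap = -2 and removes its equation (Scrap = Defects - Heat + 2·Feed).
Heat = -2·Feed - 5  [with Feed=3]  = -11
Wear = -3 if Heat >= 6 else 8  [with Heat=-11]  = 8
Downtime = Wear^2 + Scrap  [with Wear=8, Scrap=-2]  = 62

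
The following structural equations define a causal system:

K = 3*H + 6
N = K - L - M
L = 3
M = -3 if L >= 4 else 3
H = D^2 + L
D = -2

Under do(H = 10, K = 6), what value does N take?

Setting H = 10, K = 6 by intervention discards those variables' equations.
M = -3 if L >= 4 else 3  [with L=3]  = 3
N = K - L - M  [with K=6, L=3, M=3]  = 0

0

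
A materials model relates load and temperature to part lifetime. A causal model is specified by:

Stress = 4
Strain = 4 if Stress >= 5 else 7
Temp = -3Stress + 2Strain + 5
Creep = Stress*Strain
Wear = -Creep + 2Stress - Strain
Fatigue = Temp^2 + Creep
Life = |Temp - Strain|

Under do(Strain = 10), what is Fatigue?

209

Under do(Strain=10), the mechanism Strain = 4 if Stress >= 5 else 7 is discarded; Strain is fixed at 10.
Temp = -3Stress + 2Strain + 5  [with Stress=4, Strain=10]  = 13
Creep = Stress*Strain  [with Stress=4, Strain=10]  = 40
Fatigue = Temp^2 + Creep  [with Temp=13, Creep=40]  = 209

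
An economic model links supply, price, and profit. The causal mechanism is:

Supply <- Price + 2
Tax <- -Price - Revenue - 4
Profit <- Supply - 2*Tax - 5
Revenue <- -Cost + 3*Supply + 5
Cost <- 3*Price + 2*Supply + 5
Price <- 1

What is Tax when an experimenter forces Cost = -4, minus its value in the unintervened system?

do(Cost=-4) replaces the equation Cost <- 3*Price + 2*Supply + 5 with the constant Cost = -4.
Supply = Price + 2  [with Price=1]  = 3
Revenue = -Cost + 3*Supply + 5  [with Cost=-4, Supply=3]  = 18
Tax = -Price - Revenue - 4  [with Price=1, Revenue=18]  = -23
Without intervention: Supply = Price + 2  [with Price=1]  = 3; Cost = 3*Price + 2*Supply + 5  [with Price=1, Supply=3]  = 14; Revenue = -Cost + 3*Supply + 5  [with Cost=14, Supply=3]  = 0; Tax = -Price - Revenue - 4  [with Price=1, Revenue=0]  = -5.
Change = -23 − (-5) = -18.

-18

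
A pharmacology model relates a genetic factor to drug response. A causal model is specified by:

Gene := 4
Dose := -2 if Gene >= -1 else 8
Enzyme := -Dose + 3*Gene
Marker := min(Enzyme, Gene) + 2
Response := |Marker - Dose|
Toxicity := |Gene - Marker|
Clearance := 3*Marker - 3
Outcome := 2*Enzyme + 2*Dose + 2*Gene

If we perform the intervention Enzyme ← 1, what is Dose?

-2

Under do(Enzyme=1), the mechanism Enzyme := -Dose + 3*Gene is discarded; Enzyme is fixed at 1.
Since Dose is not a descendant of the intervened variable, it is unaffected.
Dose = -2 if Gene >= -1 else 8  [with Gene=4]  = -2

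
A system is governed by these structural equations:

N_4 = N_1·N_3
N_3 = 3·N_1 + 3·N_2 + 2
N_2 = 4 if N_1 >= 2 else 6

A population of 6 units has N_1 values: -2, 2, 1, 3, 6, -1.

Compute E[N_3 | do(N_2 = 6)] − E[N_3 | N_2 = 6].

6.5

Under do(N_2=6), N_2's equation is replaced by N_2=6 for every unit. Per-unit N_3: 14, 26, 23, 29, 38, 17. Mean = 24.5.
Conditioning on N_2=6 selects the 3 unit(s) with N_1 ∈ {-2, 1, -1}. Their N_3 values: 14, 23, 17. Mean = 18.
Difference = 24.5 − 18 = 6.5.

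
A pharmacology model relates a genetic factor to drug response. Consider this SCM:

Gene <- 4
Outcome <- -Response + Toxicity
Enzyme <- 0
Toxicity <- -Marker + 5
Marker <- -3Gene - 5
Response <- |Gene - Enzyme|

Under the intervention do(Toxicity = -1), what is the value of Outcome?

-5

The intervention breaks the incoming arrows to Toxicity: Toxicity <- -Marker + 5 no longer applies, and Toxicity = -1.
Response = |Gene - Enzyme|  [with Gene=4, Enzyme=0]  = 4
Outcome = -Response + Toxicity  [with Response=4, Toxicity=-1]  = -5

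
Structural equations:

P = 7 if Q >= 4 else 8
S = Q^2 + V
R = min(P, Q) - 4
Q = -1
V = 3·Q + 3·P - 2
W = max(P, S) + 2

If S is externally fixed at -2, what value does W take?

10

The intervention breaks the incoming arrows to S: S = Q^2 + V no longer applies, and S = -2.
P = 7 if Q >= 4 else 8  [with Q=-1]  = 8
W = max(P, S) + 2  [with P=8, S=-2]  = 10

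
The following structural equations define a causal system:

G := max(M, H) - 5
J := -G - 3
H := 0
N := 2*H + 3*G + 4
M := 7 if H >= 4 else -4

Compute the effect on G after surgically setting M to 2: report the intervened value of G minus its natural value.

2

The intervention breaks the incoming arrows to M: M := 7 if H >= 4 else -4 no longer applies, and M = 2.
G = max(M, H) - 5  [with M=2, H=0]  = -3
Without intervention: M = 7 if H >= 4 else -4  [with H=0]  = -4; G = max(M, H) - 5  [with M=-4, H=0]  = -5.
Change = -3 − (-5) = 2.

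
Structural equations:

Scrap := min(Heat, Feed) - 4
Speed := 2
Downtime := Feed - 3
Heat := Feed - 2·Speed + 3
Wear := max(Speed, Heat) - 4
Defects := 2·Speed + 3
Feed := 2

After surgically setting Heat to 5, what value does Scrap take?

-2

The intervention breaks the incoming arrows to Heat: Heat := Feed - 2·Speed + 3 no longer applies, and Heat = 5.
Scrap = min(Heat, Feed) - 4  [with Heat=5, Feed=2]  = -2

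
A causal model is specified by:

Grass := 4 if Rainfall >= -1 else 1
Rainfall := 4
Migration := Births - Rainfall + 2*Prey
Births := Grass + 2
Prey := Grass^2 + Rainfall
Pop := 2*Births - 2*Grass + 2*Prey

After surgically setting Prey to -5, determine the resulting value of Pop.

The intervention breaks the incoming arrows to Prey: Prey := Grass^2 + Rainfall no longer applies, and Prey = -5.
Grass = 4 if Rainfall >= -1 else 1  [with Rainfall=4]  = 4
Births = Grass + 2  [with Grass=4]  = 6
Pop = 2*Births - 2*Grass + 2*Prey  [with Births=6, Grass=4, Prey=-5]  = -6

-6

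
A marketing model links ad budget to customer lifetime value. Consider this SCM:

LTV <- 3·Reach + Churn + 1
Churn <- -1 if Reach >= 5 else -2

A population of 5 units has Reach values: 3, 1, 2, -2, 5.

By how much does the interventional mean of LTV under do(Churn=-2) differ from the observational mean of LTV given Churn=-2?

do(Churn=-2) breaks Churn's dependence on Reach. With Churn=-2 fixed, LTV across the units is 8, 2, 5, -7, 14, mean 4.4.
E[LTV|Churn=-2] averages over only the 4 units with Churn=-2 (Reach = 3, 1, 2, -2): LTV = 8, 2, 5, -7, mean 2.
Difference = 4.4 − 2 = 2.4.

2.4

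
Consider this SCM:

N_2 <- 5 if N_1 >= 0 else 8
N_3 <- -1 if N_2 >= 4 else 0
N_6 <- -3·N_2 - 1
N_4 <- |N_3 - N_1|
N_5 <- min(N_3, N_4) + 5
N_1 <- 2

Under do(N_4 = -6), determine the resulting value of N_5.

Intervening sets N_4 = -6 and removes its equation (N_4 <- |N_3 - N_1|).
N_2 = 5 if N_1 >= 0 else 8  [with N_1=2]  = 5
N_3 = -1 if N_2 >= 4 else 0  [with N_2=5]  = -1
N_5 = min(N_3, N_4) + 5  [with N_3=-1, N_4=-6]  = -1

-1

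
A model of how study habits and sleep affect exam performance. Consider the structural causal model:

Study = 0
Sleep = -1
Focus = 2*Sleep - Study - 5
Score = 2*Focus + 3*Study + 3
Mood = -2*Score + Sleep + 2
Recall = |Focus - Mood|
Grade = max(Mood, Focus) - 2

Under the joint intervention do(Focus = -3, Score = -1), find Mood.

3

Setting Focus = -3, Score = -1 by intervention discards those variables' equations.
Mood = -2*Score + Sleep + 2  [with Score=-1, Sleep=-1]  = 3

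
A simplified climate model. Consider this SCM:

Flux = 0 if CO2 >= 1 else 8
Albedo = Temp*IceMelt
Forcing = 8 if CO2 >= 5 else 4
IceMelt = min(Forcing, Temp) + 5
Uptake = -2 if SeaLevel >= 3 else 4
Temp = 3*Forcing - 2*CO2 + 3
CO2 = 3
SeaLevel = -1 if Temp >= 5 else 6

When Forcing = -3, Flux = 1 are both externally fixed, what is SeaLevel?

6

Under do(Forcing = -3, Flux = 1), each intervened variable's structural equation is replaced by its fixed value.
Temp = 3*Forcing - 2*CO2 + 3  [with Forcing=-3, CO2=3]  = -12
SeaLevel = -1 if Temp >= 5 else 6  [with Temp=-12]  = 6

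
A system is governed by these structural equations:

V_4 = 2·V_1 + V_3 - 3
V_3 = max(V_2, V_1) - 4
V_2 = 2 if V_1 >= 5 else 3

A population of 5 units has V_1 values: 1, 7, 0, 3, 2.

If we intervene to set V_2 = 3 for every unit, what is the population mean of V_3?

do(V_2=3) breaks V_2's dependence on V_1. With V_2=3 fixed, V_3 across the units is -1, 3, -1, -1, -1, mean -0.2.

-0.2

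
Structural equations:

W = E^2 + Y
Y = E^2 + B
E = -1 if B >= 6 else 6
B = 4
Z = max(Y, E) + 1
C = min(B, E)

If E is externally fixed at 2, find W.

12

Under do(E=2), the mechanism E = -1 if B >= 6 else 6 is discarded; E is fixed at 2.
Y = E^2 + B  [with E=2, B=4]  = 8
W = E^2 + Y  [with E=2, Y=8]  = 12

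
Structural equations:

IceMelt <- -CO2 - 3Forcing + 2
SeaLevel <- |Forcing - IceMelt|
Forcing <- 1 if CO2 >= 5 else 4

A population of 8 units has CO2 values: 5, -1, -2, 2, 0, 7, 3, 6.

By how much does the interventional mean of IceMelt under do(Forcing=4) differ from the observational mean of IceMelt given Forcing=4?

-2.1

Under do(Forcing=4), Forcing's equation is replaced by Forcing=4 for every unit. Per-unit IceMelt: -15, -9, -8, -12, -10, -17, -13, -16. Mean = -12.5.
E[IceMelt|Forcing=4] averages over only the 5 units with Forcing=4 (CO2 = -1, -2, 2, 0, 3): IceMelt = -9, -8, -12, -10, -13, mean -10.4.
Difference = -12.5 − (-10.4) = -2.1.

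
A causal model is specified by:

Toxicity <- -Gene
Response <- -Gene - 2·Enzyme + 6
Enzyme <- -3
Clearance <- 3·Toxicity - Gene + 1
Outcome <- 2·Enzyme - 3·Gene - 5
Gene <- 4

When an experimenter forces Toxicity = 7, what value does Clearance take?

Intervening sets Toxicity = 7 and removes its equation (Toxicity <- -Gene).
Clearance = 3·Toxicity - Gene + 1  [with Toxicity=7, Gene=4]  = 18

18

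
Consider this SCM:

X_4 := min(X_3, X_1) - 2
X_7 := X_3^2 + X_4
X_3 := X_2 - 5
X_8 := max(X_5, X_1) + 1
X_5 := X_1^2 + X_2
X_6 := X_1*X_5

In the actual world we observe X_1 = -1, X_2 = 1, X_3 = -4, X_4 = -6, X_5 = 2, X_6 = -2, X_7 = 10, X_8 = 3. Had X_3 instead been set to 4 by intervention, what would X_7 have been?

The intervention breaks the incoming arrows to X_3: X_3 := X_2 - 5 no longer applies, and X_3 = 4.
X_4 = min(X_3, X_1) - 2  [with X_3=4, X_1=-1]  = -3
X_7 = X_3^2 + X_4  [with X_3=4, X_4=-3]  = 13

13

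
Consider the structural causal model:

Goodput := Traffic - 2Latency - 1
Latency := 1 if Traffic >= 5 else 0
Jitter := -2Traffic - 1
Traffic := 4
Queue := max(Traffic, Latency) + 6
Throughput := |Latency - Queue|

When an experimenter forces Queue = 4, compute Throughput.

4

do(Queue=4) replaces the equation Queue := max(Traffic, Latency) + 6 with the constant Queue = 4.
Latency = 1 if Traffic >= 5 else 0  [with Traffic=4]  = 0
Throughput = |Latency - Queue|  [with Latency=0, Queue=4]  = 4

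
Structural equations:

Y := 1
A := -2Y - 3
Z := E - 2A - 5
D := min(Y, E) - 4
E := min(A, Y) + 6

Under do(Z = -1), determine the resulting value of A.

-5

Under do(Z=-1), the mechanism Z := E - 2A - 5 is discarded; Z is fixed at -1.
No directed path runs from Z to A, so A keeps its natural value.
A = -2Y - 3  [with Y=1]  = -5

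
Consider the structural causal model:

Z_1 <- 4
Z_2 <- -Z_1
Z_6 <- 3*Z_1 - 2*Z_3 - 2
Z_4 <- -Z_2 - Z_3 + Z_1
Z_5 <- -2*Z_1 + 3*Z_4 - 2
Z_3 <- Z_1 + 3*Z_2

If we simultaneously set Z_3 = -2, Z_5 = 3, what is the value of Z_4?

The joint intervention fixes Z_3 = -2, Z_5 = 3, removing each variable's own equation.
Z_2 = -Z_1  [with Z_1=4]  = -4
Z_4 = -Z_2 - Z_3 + Z_1  [with Z_2=-4, Z_3=-2, Z_1=4]  = 10

10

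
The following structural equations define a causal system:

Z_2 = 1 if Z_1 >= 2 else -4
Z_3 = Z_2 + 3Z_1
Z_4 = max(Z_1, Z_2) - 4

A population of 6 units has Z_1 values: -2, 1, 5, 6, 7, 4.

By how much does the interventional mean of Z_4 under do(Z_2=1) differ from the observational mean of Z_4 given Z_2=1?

-1.5

Under do(Z_2=1), Z_2's equation is replaced by Z_2=1 for every unit. Per-unit Z_4: -3, -3, 1, 2, 3, 0. Mean = 0.
Observing Z_2=1 restricts to units where Z_2's equation naturally yields 1: Z_1 ∈ {5, 6, 7, 4}. In that subpopulation Z_4 = 1, 2, 3, 0, mean 1.5.
Difference = 0 − 1.5 = -1.5.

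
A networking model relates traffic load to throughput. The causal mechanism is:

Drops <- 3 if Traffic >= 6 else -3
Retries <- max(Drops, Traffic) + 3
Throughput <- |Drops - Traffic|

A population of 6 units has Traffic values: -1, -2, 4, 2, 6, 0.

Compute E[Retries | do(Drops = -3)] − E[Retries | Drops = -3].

Under do(Drops=-3), Drops's equation is replaced by Drops=-3 for every unit. Per-unit Retries: 2, 1, 7, 5, 9, 3. Mean = 4.5.
E[Retries|Drops=-3] averages over only the 5 units with Drops=-3 (Traffic = -1, -2, 4, 2, 0): Retries = 2, 1, 7, 5, 3, mean 3.6.
Difference = 4.5 − 3.6 = 0.9.

0.9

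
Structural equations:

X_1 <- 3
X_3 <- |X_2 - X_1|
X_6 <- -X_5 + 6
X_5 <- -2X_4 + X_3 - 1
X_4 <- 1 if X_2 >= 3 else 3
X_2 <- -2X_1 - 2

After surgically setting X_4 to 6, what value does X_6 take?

Under do(X_4=6), the mechanism X_4 <- 1 if X_2 >= 3 else 3 is discarded; X_4 is fixed at 6.
X_2 = -2X_1 - 2  [with X_1=3]  = -8
X_3 = |X_2 - X_1|  [with X_2=-8, X_1=3]  = 11
X_5 = -2X_4 + X_3 - 1  [with X_4=6, X_3=11]  = -2
X_6 = -X_5 + 6  [with X_5=-2]  = 8

8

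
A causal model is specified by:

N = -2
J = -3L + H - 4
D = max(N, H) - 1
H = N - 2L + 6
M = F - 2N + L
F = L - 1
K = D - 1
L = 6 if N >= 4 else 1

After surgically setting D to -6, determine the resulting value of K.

-7

Intervening sets D = -6 and removes its equation (D = max(N, H) - 1).
K = D - 1  [with D=-6]  = -7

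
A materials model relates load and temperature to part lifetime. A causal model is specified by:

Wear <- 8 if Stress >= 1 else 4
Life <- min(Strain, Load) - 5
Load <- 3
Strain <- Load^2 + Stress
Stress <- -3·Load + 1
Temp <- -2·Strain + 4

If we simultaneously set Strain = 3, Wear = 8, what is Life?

-2

Setting Strain = 3, Wear = 8 by intervention discards those variables' equations.
Life = min(Strain, Load) - 5  [with Strain=3, Load=3]  = -2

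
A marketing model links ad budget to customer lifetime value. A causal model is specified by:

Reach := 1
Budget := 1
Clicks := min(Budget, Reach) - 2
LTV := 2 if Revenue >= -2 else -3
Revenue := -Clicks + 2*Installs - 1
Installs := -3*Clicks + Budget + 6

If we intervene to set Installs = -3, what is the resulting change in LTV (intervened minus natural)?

-5

Under do(Installs=-3), the mechanism Installs := -3*Clicks + Budget + 6 is discarded; Installs is fixed at -3.
Clicks = min(Budget, Reach) - 2  [with Budget=1, Reach=1]  = -1
Revenue = -Clicks + 2*Installs - 1  [with Clicks=-1, Installs=-3]  = -6
LTV = 2 if Revenue >= -2 else -3  [with Revenue=-6]  = -3
Without intervention: Clicks = min(Budget, Reach) - 2  [with Budget=1, Reach=1]  = -1; Installs = -3*Clicks + Budget + 6  [with Clicks=-1, Budget=1]  = 10; Revenue = -Clicks + 2*Installs - 1  [with Clicks=-1, Installs=10]  = 20; LTV = 2 if Revenue >= -2 else -3  [with Revenue=20]  = 2.
Change = -3 − 2 = -5.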